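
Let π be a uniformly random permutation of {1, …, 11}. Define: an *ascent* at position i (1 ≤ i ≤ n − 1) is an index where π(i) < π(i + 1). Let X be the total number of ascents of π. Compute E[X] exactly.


Write X = Σ X_I over i = 1, …, 10, with X_I the indicator of one ascent.
There are 10 indicators.
For each fixed i, the pair (π(i), π(i+1)) is a uniformly random ordered pair of distinct values from {1, …, 11}; by symmetry P[π(i) < π(i+1)] = 1/2.
By linearity: E[X] = 10 · (1/2) = (11 − 1) · (1/2) = 5 ≈ 5.00000.

E[X] = 5 = 5.00000.


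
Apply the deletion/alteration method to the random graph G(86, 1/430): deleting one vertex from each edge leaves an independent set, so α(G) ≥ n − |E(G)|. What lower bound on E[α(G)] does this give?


E[|E(G)|] = C(86, 2)·p = 3655 · (1/430) = 17/2.
E[α(G)] ≥ n − E[|E(G)|] = 86 − 17/2 = 155/2.
Numerically: ≈ 77.5000.
(This is only a lower bound; the true E[α(G)] may be larger.)

E[α(G)] ≥ 155/2 ≈ 77.5000.


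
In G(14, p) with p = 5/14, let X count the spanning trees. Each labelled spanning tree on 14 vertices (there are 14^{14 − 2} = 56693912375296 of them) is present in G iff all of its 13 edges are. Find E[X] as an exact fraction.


K_14 has 14^{14 − 2} = 56693912375296 labelled spanning trees.
For each such spanning tree H, let X_H = 1 if all 13 edges of H are present in G. Then P[X_H = 1] = p^{13} = (5/14)^{13} = 1220703125/793714773254144.
Summing the indicators: E[X] = Σ_H E[X_H] = 56693912375296 · p^{13} = 56693912375296 · 1220703125/793714773254144 = 1220703125/14.
Numerically: E[X] ≈ 8.71931e+07.

E[X] = 56693912375296 · (5/14)^{13} = 1220703125/14 ≈ 8.71931e+07.


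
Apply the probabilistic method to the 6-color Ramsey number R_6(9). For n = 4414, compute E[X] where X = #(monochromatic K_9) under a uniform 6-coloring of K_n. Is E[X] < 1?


E[X] = C(4414, 9) · 6^{1 − 36} = 1738535657024887384307025382 · 6^{−35} = 1738535657024887384307025382/1719070799748422591028658176.
As a reduced fraction: E[X] = 869267828512443692153512691/859535399874211295514329088 ≈ 1.011.
Is E[X] < 1? NO.
Since E[X] ≥ 1, the first-moment bound is inconclusive at n = 4414; it does NOT by itself certify R_6(9) > 4414.

E[X] = 869267828512443692153512691/859535399874211295514329088 ≈ 1.011; E[X] ≥ 1; first-moment method inconclusive here.


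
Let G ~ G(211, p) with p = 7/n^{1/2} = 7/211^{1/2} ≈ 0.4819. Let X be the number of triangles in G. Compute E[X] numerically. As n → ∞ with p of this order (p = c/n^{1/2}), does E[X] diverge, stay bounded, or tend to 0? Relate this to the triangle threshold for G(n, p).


Number of potential triangles: C(211, 3) = 1543465.
Each occurs with probability p³ ≈ (0.4819)³ ≈ 1.119104e-01.
By linearity: E[X] = C(211, 3)·p³ ≈ 1543465 · 1.119104e-01 ≈ 172729.7812.
Since α = 1/2 < 1, p = c/n^{1/2} ≫ 1/n is above the triangle threshold p ~ 1/n. Asymptotically E[X] ~ (c³/6)·n^{3(1−α)} = (7³/6)·n^{1.5} → ∞; triangles are abundant w.h.p.

E[X] ≈ 172729.7812; in regime p = Θ(1/n^{1/2}) E[X] diverges (above the triangle threshold p ~ 1/n).


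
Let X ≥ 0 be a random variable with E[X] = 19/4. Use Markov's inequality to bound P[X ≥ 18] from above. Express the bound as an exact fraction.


μ = E[X] = 19/4, a = 18.
Markov: P[X ≥ 18] ≤ μ/a = (19/4)/18 = 19/72.
Numerically: ≈ 0.264.
(Since a = 18 > μ = 4.750, the bound 19/72 is < 1 and informative.)

P[X ≥ 18] ≤ 19/72 ≈ 0.264.


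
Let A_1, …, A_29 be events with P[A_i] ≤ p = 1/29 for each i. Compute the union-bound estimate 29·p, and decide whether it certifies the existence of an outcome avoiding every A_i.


Union bound: P[∪_{i=1}^{29} A_i] ≤ Σ_i P[A_i] ≤ 29·p = 29·(1/29) = 1.
Numerically: 1 ≈ 1.0000000.
Is 1 < 1? NO.
Since the bound 1 is ≥ 1, the union bound is uninformative here; it does NOT by itself certify existence.

29·p = 1 ≈ 1.0000000; existence NOT certified by the union bound.


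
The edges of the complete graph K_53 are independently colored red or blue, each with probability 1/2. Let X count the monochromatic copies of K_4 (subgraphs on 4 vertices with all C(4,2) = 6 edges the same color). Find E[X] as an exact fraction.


Let X = Σ_S X_S over the C(53, 4) = 292825 subsets S of size 4, where X_S = 1 if the K_4 on S is monochromatic.
For a fixed S, the K_4 on S has C(4, 2) = 6 edges. P[all 6 edges red] = (1/2)^6, and likewise for blue, so P[monochromatic] = 2·(1/2)^6 = 2^{1 − 6} = 1/32.
Summing: E[X] = C(53, 4) · 2^{1 − 6} = 292825 · 1/32 = 292825/32.
Numerically: E[X] ≈ 9150.7812.

E[X] = C(53,4)·2^(1−C(4,2)) = 292825/32 ≈ 9150.7812.


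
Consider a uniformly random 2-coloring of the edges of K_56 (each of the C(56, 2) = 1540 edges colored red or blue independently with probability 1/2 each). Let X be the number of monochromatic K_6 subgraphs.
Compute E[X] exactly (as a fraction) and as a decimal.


Let X = Σ_S X_S over the C(56, 6) = 32468436 subsets S of size 6, where X_S = 1 if the K_6 on S is monochromatic.
For a fixed S, the K_6 on S has C(6, 2) = 15 edges. P[all 15 edges red] = (1/2)^15, and likewise for blue, so P[monochromatic] = 2·(1/2)^15 = 2^{1 − 15} = 1/16384.
By linearity of expectation: E[X] = C(56, 6) · 2^{1 − 15} = 32468436 · 1/16384 = 8117109/4096.
Numerically: E[X] ≈ 1981.716.

E[X] = C(56,6)·2^(1−C(6,2)) = 8117109/4096 ≈ 1981.716.


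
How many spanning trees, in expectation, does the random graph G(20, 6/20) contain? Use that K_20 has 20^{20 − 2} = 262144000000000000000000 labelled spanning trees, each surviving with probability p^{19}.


K_20 has 20^{20 − 2} = 262144000000000000000000 labelled spanning trees.
For each such spanning tree H, let X_H = 1 if all 19 edges of H are present in G. Then P[X_H = 1] = p^{19} = (3/10)^{19} = 1162261467/10000000000000000000.
Summing the indicators: E[X] = Σ_H E[X_H] = 262144000000000000000000 · p^{19} = 262144000000000000000000 · 1162261467/10000000000000000000 = 152339935002624/5.
Numerically: E[X] ≈ 3.05e+13.

E[X] = 262144000000000000000000 · (3/10)^{19} = 152339935002624/5 ≈ 3.05e+13.


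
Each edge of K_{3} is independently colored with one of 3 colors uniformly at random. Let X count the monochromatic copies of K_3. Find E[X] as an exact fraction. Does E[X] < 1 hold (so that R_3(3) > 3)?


E[X] = C(3, 3) · 3^{1 − 3} = 1 · 3^{−2} = 1/9.
As a reduced fraction: E[X] = 1/9 ≈ 0.111.
Is E[X] < 1? YES.
Since E[X] < 1, there exists a 3-coloring of K_{3} with no monochromatic K_3; hence R_3(3) > 3.

E[X] = 1/9 ≈ 0.111; E[X] < 1, so R_3(3) > 3.


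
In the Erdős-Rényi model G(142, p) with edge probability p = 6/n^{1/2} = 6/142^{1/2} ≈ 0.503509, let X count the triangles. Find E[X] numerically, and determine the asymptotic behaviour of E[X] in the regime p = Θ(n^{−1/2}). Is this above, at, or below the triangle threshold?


Number of potential triangles: C(142, 3) = 467180.
Each occurs with probability p³ ≈ (0.503509)³ ≈ 1.27650122e-01.
By linearity: E[X] = C(142, 3)·p³ ≈ 467180 · 1.27650122e-01 ≈ 59635.584046.
Since α = 1/2 < 1, p = c/n^{1/2} ≫ 1/n is above the triangle threshold p ~ 1/n. Asymptotically E[X] ~ (c³/6)·n^{3(1−α)} = (6³/6)·n^{1.5} → ∞; triangles are abundant w.h.p.

E[X] ≈ 59635.584046; in regime p = Θ(1/n^{1/2}) E[X] diverges (above the triangle threshold p ~ 1/n).


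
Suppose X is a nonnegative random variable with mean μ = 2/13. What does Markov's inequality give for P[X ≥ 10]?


μ = E[X] = 2/13, a = 10.
Markov: P[X ≥ 10] ≤ μ/a = (2/13)/10 = 1/65.
Numerically: ≈ 0.01538.
(Since a = 10 > μ = 0.15385, the bound 1/65 is < 1 and informative.)

P[X ≥ 10] ≤ 1/65 ≈ 0.01538.


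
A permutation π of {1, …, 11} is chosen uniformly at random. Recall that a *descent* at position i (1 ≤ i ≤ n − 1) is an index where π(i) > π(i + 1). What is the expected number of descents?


Write X = Σ X_I over i = 1, …, 10, with X_I the indicator of one descent.
There are 10 indicators.
For each fixed i, the pair (π(i), π(i+1)) is a uniformly random ordered pair of distinct values from {1, …, 11}; by symmetry P[π(i) > π(i+1)] = 1/2.
By linearity: E[X] = 10 · (1/2) = (11 − 1) · (1/2) = 5 ≈ 5.00000.

E[X] = 5 = 5.00000.


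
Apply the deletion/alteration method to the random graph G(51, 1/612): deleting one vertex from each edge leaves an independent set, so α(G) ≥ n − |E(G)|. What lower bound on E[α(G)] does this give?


E[|E(G)|] = C(51, 2)·p = 1275 · (1/612) = 25/12.
E[α(G)] ≥ n − E[|E(G)|] = 51 − 25/12 = 587/12.
Numerically: ≈ 48.917.
(This is only a lower bound; the true E[α(G)] may be larger.)

E[α(G)] ≥ 587/12 ≈ 48.917.


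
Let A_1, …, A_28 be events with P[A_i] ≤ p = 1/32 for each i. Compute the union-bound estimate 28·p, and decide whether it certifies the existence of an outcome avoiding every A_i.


Union bound: P[∪_{i=1}^{28} A_i] ≤ Σ_i P[A_i] ≤ 28·p = 28·(1/32) = 7/8.
Numerically: 7/8 ≈ 0.8750.
Is 7/8 < 1? YES.
Since P[∪ A_i] ≤ 7/8 < 1, the complement has P[∩ A_i^c] ≥ 1 − 7/8 = 1/8 > 0, so some outcome avoids every A_i.

28·p = 7/8 ≈ 0.8750; existence CERTIFIED by the union bound.


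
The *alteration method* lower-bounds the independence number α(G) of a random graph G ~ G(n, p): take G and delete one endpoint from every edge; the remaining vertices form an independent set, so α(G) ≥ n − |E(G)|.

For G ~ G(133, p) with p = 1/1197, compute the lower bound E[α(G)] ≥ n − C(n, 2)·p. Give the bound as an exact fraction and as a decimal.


E[|E(G)|] = C(133, 2)·p = 8778 · (1/1197) = 22/3.
E[α(G)] ≥ n − E[|E(G)|] = 133 − 22/3 = 377/3.
Numerically: ≈ 125.6667.
(This is only a lower bound; the true E[α(G)] may be larger.)

E[α(G)] ≥ 377/3 ≈ 125.6667.


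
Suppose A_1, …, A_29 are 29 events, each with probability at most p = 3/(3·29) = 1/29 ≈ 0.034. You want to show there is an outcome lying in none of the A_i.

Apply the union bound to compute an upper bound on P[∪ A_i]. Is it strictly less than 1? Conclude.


Union bound: P[∪_{i=1}^{29} A_i] ≤ Σ_i P[A_i] ≤ 29·p = 29·(1/29) = 1.
Numerically: 1 ≈ 1.000.
Is 1 < 1? NO.
Since the bound 1 is ≥ 1, the union bound is uninformative here; it does NOT by itself certify existence.

29·p = 1 ≈ 1.000; existence NOT certified by the union bound.


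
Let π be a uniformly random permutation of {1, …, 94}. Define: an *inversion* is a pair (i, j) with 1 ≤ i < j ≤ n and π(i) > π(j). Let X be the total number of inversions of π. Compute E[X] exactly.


Write X = Σ X_I over the C(94, 2) = 4371 pairs i < j, with X_I the indicator of one inversion.
There are 4371 indicators.
For each fixed pair i < j, the values π(i) and π(j) are two distinct elements of {1, …, 94} in uniformly random order; by symmetry P[π(i) > π(j)] = 1/2.
By linearity: E[X] = 4371 · (1/2) = C(94, 2) · (1/2) = 4371/2 = 4371/2 ≈ 2185.50000.

E[X] = 4371/2 = 2185.50000.


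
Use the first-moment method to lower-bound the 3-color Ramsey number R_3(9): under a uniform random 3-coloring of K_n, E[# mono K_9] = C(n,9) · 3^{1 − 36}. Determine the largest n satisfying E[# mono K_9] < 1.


We need C(n, 9) · 3^{1 − 36} < 1, i.e. C(n, 9) < 3^{36 − 1} = 50031545098999707.
Check values of n near the boundary:
  n = 300: C(300, 9) = 48052241692154700; 48052241692154700 < 50031545098999707? YES
  n = 301: C(301, 9) = 49533303936090975; 49533303936090975 < 50031545098999707? YES
  n = 302: C(302, 9) = 51054804739588650; 51054804739588650 < 50031545098999707? NO
  n = 303: C(303, 9) = 52617706925494425; 52617706925494425 < 50031545098999707? NO
The largest n with C(n, 9) < 50031545098999707 is n = 301 (where E[X] = 16511101312030325/16677181699666569 ≈ 0.9900415). Hence R_3(9) > 301, i.e. R_3(9) ≥ 302.

Largest n = 301; hence R_3(9) > 301.


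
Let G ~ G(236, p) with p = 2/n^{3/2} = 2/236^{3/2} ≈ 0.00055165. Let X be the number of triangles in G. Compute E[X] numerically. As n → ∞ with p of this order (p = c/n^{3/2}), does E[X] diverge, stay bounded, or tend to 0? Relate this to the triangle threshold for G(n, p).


Number of potential triangles: C(236, 3) = 2162940.
Each occurs with probability p³ ≈ (0.00055165)³ ≈ 1.6787498e-10.
By linearity: E[X] = C(236, 3)·p³ ≈ 2162940 · 1.6787498e-10 ≈ 0.00036.
Since α = 3/2 > 1, p = c/n^{3/2} = o(1/n) is below the triangle threshold p ~ 1/n. Asymptotically E[X] ~ (c³/6)·n^{3(1−α)} = (2³/6)·n^{-1.5} → 0, so by Markov's inequality G has no triangles w.h.p.

E[X] ≈ 0.00036; in regime p = Θ(1/n^{3/2}) E[X] tends to 0 (below the triangle threshold p ~ 1/n).


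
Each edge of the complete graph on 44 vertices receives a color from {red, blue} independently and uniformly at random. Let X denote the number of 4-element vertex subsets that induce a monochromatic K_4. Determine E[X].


Let X = Σ_S X_S over the C(44, 4) = 135751 subsets S of size 4, where X_S = 1 if the K_4 on S is monochromatic.
For a fixed S, the K_4 on S has C(4, 2) = 6 edges. P[all 6 edges red] = (1/2)^6, and likewise for blue, so P[monochromatic] = 2·(1/2)^6 = 2^{1 − 6} = 1/32.
Summing: E[X] = C(44, 4) · 2^{1 − 6} = 135751 · 1/32 = 135751/32.
Numerically: E[X] ≈ 4242.218750.

E[X] = C(44,4)·2^(1−C(4,2)) = 135751/32 ≈ 4242.218750.


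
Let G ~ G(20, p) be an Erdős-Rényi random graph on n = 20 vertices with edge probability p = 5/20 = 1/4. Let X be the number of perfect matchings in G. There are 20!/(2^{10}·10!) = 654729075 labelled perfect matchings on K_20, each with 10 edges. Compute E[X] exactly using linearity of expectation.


K_20 has 20!/(2^{10}·10!) = 654729075 labelled perfect matchings.
For each such perfect matching H, let X_H = 1 if all 10 edges of H are present in G. Then P[X_H = 1] = p^{10} = (1/4)^{10} = 1/1048576.
Summing the indicators: E[X] = Σ_H E[X_H] = 654729075 · p^{10} = 654729075 · 1/1048576 = 654729075/1048576.
Numerically: E[X] ≈ 624.4.

E[X] = 654729075 · (1/4)^{10} = 654729075/1048576 ≈ 624.4.


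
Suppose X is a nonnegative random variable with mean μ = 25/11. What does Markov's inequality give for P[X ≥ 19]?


μ = E[X] = 25/11, a = 19.
Markov: P[X ≥ 19] ≤ μ/a = (25/11)/19 = 25/209.
Numerically: ≈ 0.119617.
(Since a = 19 > μ = 2.272727, the bound 25/209 is < 1 and informative.)

P[X ≥ 19] ≤ 25/209 ≈ 0.119617.


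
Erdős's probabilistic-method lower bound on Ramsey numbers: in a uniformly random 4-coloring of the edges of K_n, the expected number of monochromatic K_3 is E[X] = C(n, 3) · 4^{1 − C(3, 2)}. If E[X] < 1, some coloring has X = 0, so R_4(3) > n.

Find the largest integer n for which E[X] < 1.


We need C(n, 3) · 4^{1 − 3} < 1, i.e. C(n, 3) < 4^{3 − 1} = 16.
Check values of n near the boundary:
  n = 3: C(3, 3) = 1; 1 < 16? YES
  n = 4: C(4, 3) = 4; 4 < 16? YES
  n = 5: C(5, 3) = 10; 10 < 16? YES
  n = 6: C(6, 3) = 20; 20 < 16? NO
The largest n with C(n, 3) < 16 is n = 5 (where E[X] = 5/8 ≈ 0.625000). Hence R_4(3) > 5, i.e. R_4(3) ≥ 6.

Largest n = 5; hence R_4(3) > 5.


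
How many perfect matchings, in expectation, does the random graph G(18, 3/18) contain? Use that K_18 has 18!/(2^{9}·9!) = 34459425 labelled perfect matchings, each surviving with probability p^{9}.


K_18 has 18!/(2^{9}·9!) = 34459425 labelled perfect matchings.
For each such perfect matching H, let X_H = 1 if all 9 edges of H are present in G. Then P[X_H = 1] = p^{9} = (1/6)^{9} = 1/10077696.
By linearity: E[X] = Σ_H E[X_H] = 34459425 · p^{9} = 34459425 · 1/10077696 = 425425/124416.
Numerically: E[X] ≈ 3.4194.

E[X] = 34459425 · (1/6)^{9} = 425425/124416 ≈ 3.4194.


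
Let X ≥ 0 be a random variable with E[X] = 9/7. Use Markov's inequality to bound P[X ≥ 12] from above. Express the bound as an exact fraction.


μ = E[X] = 9/7, a = 12.
Markov: P[X ≥ 12] ≤ μ/a = (9/7)/12 = 3/28.
Numerically: ≈ 0.107143.
(Since a = 12 > μ = 1.285714, the bound 3/28 is < 1 and informative.)

P[X ≥ 12] ≤ 3/28 ≈ 0.107143.


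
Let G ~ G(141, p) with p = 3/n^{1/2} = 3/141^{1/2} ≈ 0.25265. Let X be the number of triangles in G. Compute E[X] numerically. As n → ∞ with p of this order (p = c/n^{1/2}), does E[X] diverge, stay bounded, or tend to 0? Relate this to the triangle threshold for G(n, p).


Number of potential triangles: C(141, 3) = 457310.
Each occurs with probability p³ ≈ (0.25265)³ ≈ 1.6126313e-02.
By linearity: E[X] = C(141, 3)·p³ ≈ 457310 · 1.6126313e-02 ≈ 7374.72437.
Since α = 1/2 < 1, p = c/n^{1/2} ≫ 1/n is above the triangle threshold p ~ 1/n. Asymptotically E[X] ~ (c³/6)·n^{3(1−α)} = (3³/6)·n^{1.5} → ∞; triangles are abundant w.h.p.

E[X] ≈ 7374.72437; in regime p = Θ(1/n^{1/2}) E[X] diverges (above the triangle threshold p ~ 1/n).


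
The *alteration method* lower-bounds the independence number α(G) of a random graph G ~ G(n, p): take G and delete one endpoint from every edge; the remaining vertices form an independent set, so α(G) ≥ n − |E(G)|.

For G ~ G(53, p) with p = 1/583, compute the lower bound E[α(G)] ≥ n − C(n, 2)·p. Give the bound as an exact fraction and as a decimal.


E[|E(G)|] = C(53, 2)·p = 1378 · (1/583) = 26/11.
E[α(G)] ≥ n − E[|E(G)|] = 53 − 26/11 = 557/11.
Numerically: ≈ 50.63636.
(This is only a lower bound; the true E[α(G)] may be larger.)

E[α(G)] ≥ 557/11 ≈ 50.63636.


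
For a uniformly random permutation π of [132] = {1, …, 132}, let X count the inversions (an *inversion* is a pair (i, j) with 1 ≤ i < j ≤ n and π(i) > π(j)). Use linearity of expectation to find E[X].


Write X = Σ X_I over the C(132, 2) = 8646 pairs i < j, with X_I the indicator of one inversion.
There are 8646 indicators.
For each fixed pair i < j, the values π(i) and π(j) are two distinct elements of {1, …, 132} in uniformly random order; by symmetry P[π(i) > π(j)] = 1/2.
By linearity: E[X] = 8646 · (1/2) = C(132, 2) · (1/2) = 8646/2 = 4323 ≈ 4323.0000.

E[X] = 4323 = 4323.0000.


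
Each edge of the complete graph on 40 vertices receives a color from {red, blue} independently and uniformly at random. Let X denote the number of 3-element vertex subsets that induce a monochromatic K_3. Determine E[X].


Let X = Σ_S X_S over the C(40, 3) = 9880 subsets S of size 3, where X_S = 1 if the K_3 on S is monochromatic.
For a fixed S, the K_3 on S has C(3, 2) = 3 edges. P[all 3 edges red] = (1/2)^3, and likewise for blue, so P[monochromatic] = 2·(1/2)^3 = 2^{1 − 3} = 1/4.
By linearity: E[X] = C(40, 3) · 2^{1 − 3} = 9880 · 1/4 = 2470.
Numerically: E[X] ≈ 2470.000.

E[X] = C(40,3)·2^(1−C(3,2)) = 2470 ≈ 2470.000.


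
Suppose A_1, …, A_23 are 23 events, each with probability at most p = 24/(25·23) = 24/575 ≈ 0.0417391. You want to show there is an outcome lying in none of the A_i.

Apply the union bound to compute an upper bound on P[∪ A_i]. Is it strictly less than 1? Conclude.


Union bound: P[∪_{i=1}^{23} A_i] ≤ Σ_i P[A_i] ≤ 23·p = 23·(24/575) = 24/25.
Numerically: 24/25 ≈ 0.9600000.
Is 24/25 < 1? YES.
Since P[∪ A_i] ≤ 24/25 < 1, the complement has P[∩ A_i^c] ≥ 1 − 24/25 = 1/25 > 0, so some outcome avoids every A_i.

23·p = 24/25 ≈ 0.9600000; existence CERTIFIED by the union bound.


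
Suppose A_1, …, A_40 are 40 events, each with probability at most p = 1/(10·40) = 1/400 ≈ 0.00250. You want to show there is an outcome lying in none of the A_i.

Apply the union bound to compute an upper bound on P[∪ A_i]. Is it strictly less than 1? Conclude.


Union bound: P[∪_{i=1}^{40} A_i] ≤ Σ_i P[A_i] ≤ 40·p = 40·(1/400) = 1/10.
Numerically: 1/10 ≈ 0.10000.
Is 1/10 < 1? YES.
Since P[∪ A_i] ≤ 1/10 < 1, the complement has P[∩ A_i^c] ≥ 1 − 1/10 = 9/10 > 0, so some outcome avoids every A_i.

40·p = 1/10 ≈ 0.10000; existence CERTIFIED by the union bound.


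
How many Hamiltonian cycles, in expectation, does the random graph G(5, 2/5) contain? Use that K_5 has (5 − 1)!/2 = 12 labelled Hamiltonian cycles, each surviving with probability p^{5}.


K_5 has (5 − 1)!/2 = 12 labelled Hamiltonian cycles.
For each such Hamiltonian cycle H, let X_H = 1 if all 5 edges of H are present in G. Then P[X_H = 1] = p^{5} = (2/5)^{5} = 32/3125.
By linearity: E[X] = Σ_H E[X_H] = 12 · p^{5} = 12 · 32/3125 = 384/3125.
Numerically: E[X] ≈ 0.12288.

E[X] = 12 · (2/5)^{5} = 384/3125 ≈ 0.12288.


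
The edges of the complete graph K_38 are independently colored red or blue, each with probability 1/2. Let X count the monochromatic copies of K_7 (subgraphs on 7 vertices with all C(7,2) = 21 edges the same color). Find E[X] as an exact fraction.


Let X = Σ_S X_S over the C(38, 7) = 12620256 subsets S of size 7, where X_S = 1 if the K_7 on S is monochromatic.
For a fixed S, the K_7 on S has C(7, 2) = 21 edges. P[all 21 edges red] = (1/2)^21, and likewise for blue, so P[monochromatic] = 2·(1/2)^21 = 2^{1 − 21} = 1/1048576.
Summing: E[X] = C(38, 7) · 2^{1 − 21} = 12620256 · 1/1048576 = 394383/32768.
Numerically: E[X] ≈ 12.035614.

E[X] = C(38,7)·2^(1−C(7,2)) = 394383/32768 ≈ 12.035614.


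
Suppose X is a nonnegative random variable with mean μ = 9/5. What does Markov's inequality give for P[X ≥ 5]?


μ = E[X] = 9/5, a = 5.
Markov: P[X ≥ 5] ≤ μ/a = (9/5)/5 = 9/25.
Numerically: ≈ 0.360000.
(Since a = 5 > μ = 1.800000, the bound 9/25 is < 1 and informative.)

P[X ≥ 5] ≤ 9/25 ≈ 0.360000.


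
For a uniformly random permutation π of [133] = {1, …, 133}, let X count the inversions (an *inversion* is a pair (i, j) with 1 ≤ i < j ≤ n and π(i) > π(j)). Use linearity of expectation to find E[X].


Write X = Σ X_I over the C(133, 2) = 8778 pairs i < j, with X_I the indicator of one inversion.
There are 8778 indicators.
For each fixed pair i < j, the values π(i) and π(j) are two distinct elements of {1, …, 133} in uniformly random order; by symmetry P[π(i) > π(j)] = 1/2.
By linearity: E[X] = 8778 · (1/2) = C(133, 2) · (1/2) = 8778/2 = 4389 ≈ 4389.00000.

E[X] = 4389 = 4389.00000.


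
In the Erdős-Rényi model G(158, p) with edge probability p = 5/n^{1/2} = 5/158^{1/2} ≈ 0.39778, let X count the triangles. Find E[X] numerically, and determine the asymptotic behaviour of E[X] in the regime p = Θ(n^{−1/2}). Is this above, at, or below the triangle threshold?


Number of potential triangles: C(158, 3) = 644956.
Each occurs with probability p³ ≈ (0.39778)³ ≈ 6.2939659e-02.
By linearity: E[X] = C(158, 3)·p³ ≈ 644956 · 6.2939659e-02 ≈ 40593.31043.
Since α = 1/2 < 1, p = c/n^{1/2} ≫ 1/n is above the triangle threshold p ~ 1/n. Asymptotically E[X] ~ (c³/6)·n^{3(1−α)} = (5³/6)·n^{1.5} → ∞; triangles are abundant w.h.p.

E[X] ≈ 40593.31043; in regime p = Θ(1/n^{1/2}) E[X] diverges (above the triangle threshold p ~ 1/n).


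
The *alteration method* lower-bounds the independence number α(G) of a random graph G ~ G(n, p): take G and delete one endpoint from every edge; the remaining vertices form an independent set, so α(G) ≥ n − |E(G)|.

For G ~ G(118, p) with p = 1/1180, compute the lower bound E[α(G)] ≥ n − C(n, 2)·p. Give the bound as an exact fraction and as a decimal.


E[|E(G)|] = C(118, 2)·p = 6903 · (1/1180) = 117/20.
E[α(G)] ≥ n − E[|E(G)|] = 118 − 117/20 = 2243/20.
Numerically: ≈ 112.150.
(This is only a lower bound; the true E[α(G)] may be larger.)

E[α(G)] ≥ 2243/20 ≈ 112.150.


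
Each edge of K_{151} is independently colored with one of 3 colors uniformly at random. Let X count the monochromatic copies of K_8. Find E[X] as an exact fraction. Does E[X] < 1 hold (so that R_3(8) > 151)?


E[X] = C(151, 8) · 3^{1 − 28} = 5551321138650 · 3^{−27} = 5551321138650/7625597484987.
As a reduced fraction: E[X] = 616813459850/847288609443 ≈ 0.727985.
Is E[X] < 1? YES.
Since E[X] < 1, there exists a 3-coloring of K_{151} with no monochromatic K_8; hence R_3(8) > 151.

E[X] = 616813459850/847288609443 ≈ 0.727985; E[X] < 1, so R_3(8) > 151.


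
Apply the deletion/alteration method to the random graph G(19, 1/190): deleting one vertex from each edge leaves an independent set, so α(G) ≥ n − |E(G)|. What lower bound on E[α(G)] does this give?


E[|E(G)|] = C(19, 2)·p = 171 · (1/190) = 9/10.
E[α(G)] ≥ n − E[|E(G)|] = 19 − 9/10 = 181/10.
Numerically: ≈ 18.100000.
(This is only a lower bound; the true E[α(G)] may be larger.)

E[α(G)] ≥ 181/10 ≈ 18.100000.


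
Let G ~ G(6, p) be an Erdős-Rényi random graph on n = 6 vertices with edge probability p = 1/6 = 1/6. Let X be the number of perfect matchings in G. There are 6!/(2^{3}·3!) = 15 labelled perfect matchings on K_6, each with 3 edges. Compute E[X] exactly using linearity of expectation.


K_6 has 6!/(2^{3}·3!) = 15 labelled perfect matchings.
For each such perfect matching H, let X_H = 1 if all 3 edges of H are present in G. Then P[X_H = 1] = p^{3} = (1/6)^{3} = 1/216.
Summing the indicators: E[X] = Σ_H E[X_H] = 15 · p^{3} = 15 · 1/216 = 5/72.
Numerically: E[X] ≈ 0.069444.

E[X] = 15 · (1/6)^{3} = 5/72 ≈ 0.069444.


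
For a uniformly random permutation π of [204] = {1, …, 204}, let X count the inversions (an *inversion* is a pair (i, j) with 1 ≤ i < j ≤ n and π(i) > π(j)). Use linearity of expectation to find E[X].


Write X = Σ X_I over the C(204, 2) = 20706 pairs i < j, with X_I the indicator of one inversion.
There are 20706 indicators.
For each fixed pair i < j, the values π(i) and π(j) are two distinct elements of {1, …, 204} in uniformly random order; by symmetry P[π(i) > π(j)] = 1/2.
By linearity: E[X] = 20706 · (1/2) = C(204, 2) · (1/2) = 20706/2 = 10353 ≈ 10353.000000.

E[X] = 10353 = 10353.000000.


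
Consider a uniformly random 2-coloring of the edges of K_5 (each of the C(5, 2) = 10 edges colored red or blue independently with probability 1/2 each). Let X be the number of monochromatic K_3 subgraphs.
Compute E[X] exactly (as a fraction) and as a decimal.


Let X = Σ_S X_S over the C(5, 3) = 10 subsets S of size 3, where X_S = 1 if the K_3 on S is monochromatic.
For a fixed S, the K_3 on S has C(3, 2) = 3 edges. P[all 3 edges red] = (1/2)^3, and likewise for blue, so P[monochromatic] = 2·(1/2)^3 = 2^{1 − 3} = 1/4.
By linearity: E[X] = C(5, 3) · 2^{1 − 3} = 10 · 1/4 = 5/2.
Numerically: E[X] ≈ 2.500.

E[X] = C(5,3)·2^(1−C(3,2)) = 5/2 ≈ 2.500.


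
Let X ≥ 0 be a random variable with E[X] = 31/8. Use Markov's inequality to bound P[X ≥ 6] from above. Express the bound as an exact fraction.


μ = E[X] = 31/8, a = 6.
Markov: P[X ≥ 6] ≤ μ/a = (31/8)/6 = 31/48.
Numerically: ≈ 0.645833.
(Since a = 6 > μ = 3.875000, the bound 31/48 is < 1 and informative.)

P[X ≥ 6] ≤ 31/48 ≈ 0.645833.


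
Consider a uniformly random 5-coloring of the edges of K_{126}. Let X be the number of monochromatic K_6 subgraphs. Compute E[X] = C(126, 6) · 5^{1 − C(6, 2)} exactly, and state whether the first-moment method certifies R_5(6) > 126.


E[X] = C(126, 6) · 5^{1 − 15} = 4925156775 · 5^{−14} = 4925156775/6103515625.
As a reduced fraction: E[X] = 197006271/244140625 ≈ 0.807.
Is E[X] < 1? YES.
Since E[X] < 1, there exists a 5-coloring of K_{126} with no monochromatic K_6; hence R_5(6) > 126.

E[X] = 197006271/244140625 ≈ 0.807; E[X] < 1, so R_5(6) > 126.


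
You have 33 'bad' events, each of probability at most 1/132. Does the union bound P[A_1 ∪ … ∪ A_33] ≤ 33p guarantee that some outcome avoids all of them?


Union bound: P[∪_{i=1}^{33} A_i] ≤ Σ_i P[A_i] ≤ 33·p = 33·(1/132) = 1/4.
Numerically: 1/4 ≈ 0.2500.
Is 1/4 < 1? YES.
Since P[∪ A_i] ≤ 1/4 < 1, the complement has P[∩ A_i^c] ≥ 1 − 1/4 = 3/4 > 0, so some outcome avoids every A_i.

33·p = 1/4 ≈ 0.2500; existence CERTIFIED by the union bound.


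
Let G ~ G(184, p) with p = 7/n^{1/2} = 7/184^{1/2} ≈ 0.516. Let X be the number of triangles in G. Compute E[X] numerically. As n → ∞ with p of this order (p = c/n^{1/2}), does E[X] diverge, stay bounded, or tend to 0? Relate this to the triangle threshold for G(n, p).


Number of potential triangles: C(184, 3) = 1021384.
Each occurs with probability p³ ≈ (0.516)³ ≈ 1.37426e-01.
By linearity: E[X] = C(184, 3)·p³ ≈ 1021384 · 1.37426e-01 ≈ 140364.226.
Since α = 1/2 < 1, p = c/n^{1/2} ≫ 1/n is above the triangle threshold p ~ 1/n. Asymptotically E[X] ~ (c³/6)·n^{3(1−α)} = (7³/6)·n^{1.5} → ∞; triangles are abundant w.h.p.

E[X] ≈ 140364.226; in regime p = Θ(1/n^{1/2}) E[X] diverges (above the triangle threshold p ~ 1/n).


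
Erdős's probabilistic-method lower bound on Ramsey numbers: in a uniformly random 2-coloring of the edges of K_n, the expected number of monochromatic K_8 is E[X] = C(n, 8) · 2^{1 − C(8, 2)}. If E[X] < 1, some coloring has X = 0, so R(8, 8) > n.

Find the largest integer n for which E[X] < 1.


We need C(n, 8) · 2^{1 − 28} < 1, i.e. C(n, 8) < 2^{28 − 1} = 134217728.
Check values of n near the boundary:
  n = 41: C(41, 8) = 95548245; 95548245 < 134217728? YES
  n = 42: C(42, 8) = 118030185; 118030185 < 134217728? YES
  n = 43: C(43, 8) = 145008513; 145008513 < 134217728? NO
  n = 44: C(44, 8) = 177232627; 177232627 < 134217728? NO
  n = 45: C(45, 8) = 215553195; 215553195 < 134217728? NO
The largest n with C(n, 8) < 134217728 is n = 42 (where E[X] = 118030185/134217728 ≈ 0.8793934). Hence R(8, 8) > 42, i.e. R(8, 8) ≥ 43.

Largest n = 42; hence R(8, 8) > 42.


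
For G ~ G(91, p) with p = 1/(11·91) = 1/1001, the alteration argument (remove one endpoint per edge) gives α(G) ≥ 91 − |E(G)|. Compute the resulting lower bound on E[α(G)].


E[|E(G)|] = C(91, 2)·p = 4095 · (1/1001) = 45/11.
E[α(G)] ≥ n − E[|E(G)|] = 91 − 45/11 = 956/11.
Numerically: ≈ 86.9091.
(This is only a lower bound; the true E[α(G)] may be larger.)

E[α(G)] ≥ 956/11 ≈ 86.9091.


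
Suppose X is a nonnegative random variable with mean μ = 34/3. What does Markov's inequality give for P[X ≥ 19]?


μ = E[X] = 34/3, a = 19.
Markov: P[X ≥ 19] ≤ μ/a = (34/3)/19 = 34/57.
Numerically: ≈ 0.5965.
(Since a = 19 > μ = 11.3333, the bound 34/57 is < 1 and informative.)

P[X ≥ 19] ≤ 34/57 ≈ 0.5965.


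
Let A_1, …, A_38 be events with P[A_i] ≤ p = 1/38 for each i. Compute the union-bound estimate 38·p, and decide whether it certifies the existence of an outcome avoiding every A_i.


Union bound: P[∪_{i=1}^{38} A_i] ≤ Σ_i P[A_i] ≤ 38·p = 38·(1/38) = 1.
Numerically: 1 ≈ 1.0000.
Is 1 < 1? NO.
Since the bound 1 is ≥ 1, the union bound is uninformative here; it does NOT by itself certify existence.

38·p = 1 ≈ 1.0000; existence NOT certified by the union bound.


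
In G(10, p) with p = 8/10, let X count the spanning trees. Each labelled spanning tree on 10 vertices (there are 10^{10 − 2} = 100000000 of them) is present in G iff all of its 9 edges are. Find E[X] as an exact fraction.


K_10 has 10^{10 − 2} = 100000000 labelled spanning trees.
For each such spanning tree H, let X_H = 1 if all 9 edges of H are present in G. Then P[X_H = 1] = p^{9} = (4/5)^{9} = 262144/1953125.
By linearity of expectation: E[X] = Σ_H E[X_H] = 100000000 · p^{9} = 100000000 · 262144/1953125 = 67108864/5.
Numerically: E[X] ≈ 1.34e+07.

E[X] = 100000000 · (4/5)^{9} = 67108864/5 ≈ 1.34e+07.


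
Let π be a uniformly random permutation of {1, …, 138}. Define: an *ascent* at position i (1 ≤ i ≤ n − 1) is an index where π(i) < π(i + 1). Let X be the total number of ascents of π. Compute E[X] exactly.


Write X = Σ X_I over i = 1, …, 137, with X_I the indicator of one ascent.
There are 137 indicators.
For each fixed i, the pair (π(i), π(i+1)) is a uniformly random ordered pair of distinct values from {1, …, 138}; by symmetry P[π(i) < π(i+1)] = 1/2.
By linearity: E[X] = 137 · (1/2) = (138 − 1) · (1/2) = 137/2 ≈ 68.500.

E[X] = 137/2 = 68.500.


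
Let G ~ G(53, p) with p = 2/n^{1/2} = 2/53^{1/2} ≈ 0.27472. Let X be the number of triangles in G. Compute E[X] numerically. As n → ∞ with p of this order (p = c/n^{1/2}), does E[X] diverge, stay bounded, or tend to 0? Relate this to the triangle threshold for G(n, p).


Number of potential triangles: C(53, 3) = 23426.
Each occurs with probability p³ ≈ (0.27472)³ ≈ 2.0733670e-02.
By linearity: E[X] = C(53, 3)·p³ ≈ 23426 · 2.0733670e-02 ≈ 485.70695.
Since α = 1/2 < 1, p = c/n^{1/2} ≫ 1/n is above the triangle threshold p ~ 1/n. Asymptotically E[X] ~ (c³/6)·n^{3(1−α)} = (2³/6)·n^{1.5} → ∞; triangles are abundant w.h.p.

E[X] ≈ 485.70695; in regime p = Θ(1/n^{1/2}) E[X] diverges (above the triangle threshold p ~ 1/n).


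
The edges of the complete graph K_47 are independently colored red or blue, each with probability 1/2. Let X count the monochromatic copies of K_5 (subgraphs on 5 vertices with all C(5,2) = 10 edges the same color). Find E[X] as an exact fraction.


Let X = Σ_S X_S over the C(47, 5) = 1533939 subsets S of size 5, where X_S = 1 if the K_5 on S is monochromatic.
For a fixed S, the K_5 on S has C(5, 2) = 10 edges. P[all 10 edges red] = (1/2)^10, and likewise for blue, so P[monochromatic] = 2·(1/2)^10 = 2^{1 − 10} = 1/512.
Summing: E[X] = C(47, 5) · 2^{1 − 10} = 1533939 · 1/512 = 1533939/512.
Numerically: E[X] ≈ 2995.974609.

E[X] = C(47,5)·2^(1−C(5,2)) = 1533939/512 ≈ 2995.974609.


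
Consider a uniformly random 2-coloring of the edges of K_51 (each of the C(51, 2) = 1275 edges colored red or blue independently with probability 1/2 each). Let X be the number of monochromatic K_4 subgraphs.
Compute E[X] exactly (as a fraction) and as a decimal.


Let X = Σ_S X_S over the C(51, 4) = 249900 subsets S of size 4, where X_S = 1 if the K_4 on S is monochromatic.
For a fixed S, the K_4 on S has C(4, 2) = 6 edges. P[all 6 edges red] = (1/2)^6, and likewise for blue, so P[monochromatic] = 2·(1/2)^6 = 2^{1 − 6} = 1/32.
By linearity: E[X] = C(51, 4) · 2^{1 − 6} = 249900 · 1/32 = 62475/8.
Numerically: E[X] ≈ 7809.37500.

E[X] = C(51,4)·2^(1−C(4,2)) = 62475/8 ≈ 7809.37500.


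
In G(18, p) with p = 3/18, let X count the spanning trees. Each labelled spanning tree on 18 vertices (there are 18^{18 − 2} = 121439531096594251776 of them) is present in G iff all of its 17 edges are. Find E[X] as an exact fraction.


K_18 has 18^{18 − 2} = 121439531096594251776 labelled spanning trees.
For each such spanning tree H, let X_H = 1 if all 17 edges of H are present in G. Then P[X_H = 1] = p^{17} = (1/6)^{17} = 1/16926659444736.
Summing the indicators: E[X] = Σ_H E[X_H] = 121439531096594251776 · p^{17} = 121439531096594251776 · 1/16926659444736 = 14348907/2.
Numerically: E[X] ≈ 7.17e+06.

E[X] = 121439531096594251776 · (1/6)^{17} = 14348907/2 ≈ 7.17e+06.


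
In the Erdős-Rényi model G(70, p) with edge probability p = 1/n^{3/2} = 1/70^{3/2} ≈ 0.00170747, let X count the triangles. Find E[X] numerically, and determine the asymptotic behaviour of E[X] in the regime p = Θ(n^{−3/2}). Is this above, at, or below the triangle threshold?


Number of potential triangles: C(70, 3) = 54740.
Each occurs with probability p³ ≈ (0.00170747)³ ≈ 4.97804502e-09.
By linearity: E[X] = C(70, 3)·p³ ≈ 54740 · 4.97804502e-09 ≈ 0.000272.
Since α = 3/2 > 1, p = c/n^{3/2} = o(1/n) is below the triangle threshold p ~ 1/n. Asymptotically E[X] ~ (c³/6)·n^{3(1−α)} = (1³/6)·n^{-1.5} → 0, so by Markov's inequality G has no triangles w.h.p.

E[X] ≈ 0.000272; in regime p = Θ(1/n^{3/2}) E[X] tends to 0 (below the triangle threshold p ~ 1/n).


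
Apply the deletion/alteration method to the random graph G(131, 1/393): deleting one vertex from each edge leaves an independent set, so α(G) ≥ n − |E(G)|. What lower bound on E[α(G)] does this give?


E[|E(G)|] = C(131, 2)·p = 8515 · (1/393) = 65/3.
E[α(G)] ≥ n − E[|E(G)|] = 131 − 65/3 = 328/3.
Numerically: ≈ 109.333333.
(This is only a lower bound; the true E[α(G)] may be larger.)

E[α(G)] ≥ 328/3 ≈ 109.333333.


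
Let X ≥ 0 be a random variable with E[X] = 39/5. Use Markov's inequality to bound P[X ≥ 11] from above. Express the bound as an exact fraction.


μ = E[X] = 39/5, a = 11.
Markov: P[X ≥ 11] ≤ μ/a = (39/5)/11 = 39/55.
Numerically: ≈ 0.7091.
(Since a = 11 > μ = 7.8000, the bound 39/55 is < 1 and informative.)

P[X ≥ 11] ≤ 39/55 ≈ 0.7091.


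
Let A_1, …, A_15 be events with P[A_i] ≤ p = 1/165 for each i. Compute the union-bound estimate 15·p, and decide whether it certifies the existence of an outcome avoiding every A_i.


Union bound: P[∪_{i=1}^{15} A_i] ≤ Σ_i P[A_i] ≤ 15·p = 15·(1/165) = 1/11.
Numerically: 1/11 ≈ 0.090909.
Is 1/11 < 1? YES.
Since P[∪ A_i] ≤ 1/11 < 1, the complement has P[∩ A_i^c] ≥ 1 − 1/11 = 10/11 > 0, so some outcome avoids every A_i.

15·p = 1/11 ≈ 0.090909; existence CERTIFIED by the union bound.


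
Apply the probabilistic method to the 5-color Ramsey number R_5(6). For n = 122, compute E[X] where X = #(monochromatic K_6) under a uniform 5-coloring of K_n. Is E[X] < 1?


E[X] = C(122, 6) · 5^{1 − 15} = 4042116078 · 5^{−14} = 4042116078/6103515625.
As a reduced fraction: E[X] = 4042116078/6103515625 ≈ 0.6623.
Is E[X] < 1? YES.
Since E[X] < 1, there exists a 5-coloring of K_{122} with no monochromatic K_6; hence R_5(6) > 122.

E[X] = 4042116078/6103515625 ≈ 0.6623; E[X] < 1, so R_5(6) > 122.


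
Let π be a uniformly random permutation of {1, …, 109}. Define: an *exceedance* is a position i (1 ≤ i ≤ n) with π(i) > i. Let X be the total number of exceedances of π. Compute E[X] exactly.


Write X = Σ_{i=1}^{109} X_i, where X_i = 1_{π(i) > i}.
For each fixed i, π(i) is uniform over {1, …, 109} (marginal of a uniform permutation), so P[π(i) > i] = (n − i)/n. Summing: Σ_{i=1}^{109} (n − i)/n = (0 + 1 + … + 108)/109 = 109(109 − 1)/(2·109) = (109 − 1)/2.
Hence E[X] = Σ_{i=1}^{109} (109 − i)/109 = 54 ≈ 54.00000.

E[X] = 54 = 54.00000.


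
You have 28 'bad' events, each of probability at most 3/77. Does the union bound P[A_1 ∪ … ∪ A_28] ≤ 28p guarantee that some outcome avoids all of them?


Union bound: P[∪_{i=1}^{28} A_i] ≤ Σ_i P[A_i] ≤ 28·p = 28·(3/77) = 12/11.
Numerically: 12/11 ≈ 1.090909.
Is 12/11 < 1? NO.
Since the bound 12/11 is ≥ 1, the union bound is uninformative here; it does NOT by itself certify existence.

28·p = 12/11 ≈ 1.090909; existence NOT certified by the union bound.


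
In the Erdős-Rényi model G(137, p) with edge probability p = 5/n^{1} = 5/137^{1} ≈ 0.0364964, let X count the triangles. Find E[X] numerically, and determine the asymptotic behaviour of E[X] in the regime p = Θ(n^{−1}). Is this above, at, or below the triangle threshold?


Number of potential triangles: C(137, 3) = 419220.
Each occurs with probability p³ ≈ (0.0364964)³ ≈ 4.86125398e-05.
By linearity: E[X] = C(137, 3)·p³ ≈ 419220 · 4.86125398e-05 ≈ 20.379349.
Here α = 1, so p = 5/n is exactly at the triangle threshold p ~ 1/n. Asymptotically E[X] → c³/6 = 5³/6 = 125/6 ≈ 20.833333, a bounded constant. In this regime the triangle count is asymptotically Poisson(c³/6).

E[X] ≈ 20.379349; in regime p = Θ(1/n^{1}) E[X] stays bounded (at the triangle threshold p ~ 1/n).


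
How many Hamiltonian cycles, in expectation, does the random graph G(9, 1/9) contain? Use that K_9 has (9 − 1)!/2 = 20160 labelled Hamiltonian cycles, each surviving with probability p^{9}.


K_9 has (9 − 1)!/2 = 20160 labelled Hamiltonian cycles.
For each such Hamiltonian cycle H, let X_H = 1 if all 9 edges of H are present in G. Then P[X_H = 1] = p^{9} = (1/9)^{9} = 1/387420489.
By linearity of expectation: E[X] = Σ_H E[X_H] = 20160 · p^{9} = 20160 · 1/387420489 = 2240/43046721.
Numerically: E[X] ≈ 5.2e-05.

E[X] = 20160 · (1/9)^{9} = 2240/43046721 ≈ 5.2e-05.


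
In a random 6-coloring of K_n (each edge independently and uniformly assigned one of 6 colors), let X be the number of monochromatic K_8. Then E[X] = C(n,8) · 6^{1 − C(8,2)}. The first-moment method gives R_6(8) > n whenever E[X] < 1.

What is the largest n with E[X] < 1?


We need C(n, 8) · 6^{1 − 28} < 1, i.e. C(n, 8) < 6^{28 − 1} = 1023490369077469249536.
Check values of n near the boundary:
  n = 1594: C(1594, 8) = 1015652773590544255167; 1015652773590544255167 < 1023490369077469249536? YES
  n = 1595: C(1595, 8) = 1020772636343363633895; 1020772636343363633895 < 1023490369077469249536? YES
  n = 1596: C(1596, 8) = 1025915067760710553965; 1025915067760710553965 < 1023490369077469249536? NO
  n = 1597: C(1597, 8) = 1031080153060953275445; 1031080153060953275445 < 1023490369077469249536? NO
  n = 1598: C(1598, 8) = 1036267977730442348529; 1036267977730442348529 < 1023490369077469249536? NO
The largest n with C(n, 8) < 1023490369077469249536 is n = 1595 (where E[X] = 113419181815929292655/113721152119718805504 ≈ 0.9973). Hence R_6(8) > 1595, i.e. R_6(8) ≥ 1596.

Largest n = 1595; hence R_6(8) > 1595.
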